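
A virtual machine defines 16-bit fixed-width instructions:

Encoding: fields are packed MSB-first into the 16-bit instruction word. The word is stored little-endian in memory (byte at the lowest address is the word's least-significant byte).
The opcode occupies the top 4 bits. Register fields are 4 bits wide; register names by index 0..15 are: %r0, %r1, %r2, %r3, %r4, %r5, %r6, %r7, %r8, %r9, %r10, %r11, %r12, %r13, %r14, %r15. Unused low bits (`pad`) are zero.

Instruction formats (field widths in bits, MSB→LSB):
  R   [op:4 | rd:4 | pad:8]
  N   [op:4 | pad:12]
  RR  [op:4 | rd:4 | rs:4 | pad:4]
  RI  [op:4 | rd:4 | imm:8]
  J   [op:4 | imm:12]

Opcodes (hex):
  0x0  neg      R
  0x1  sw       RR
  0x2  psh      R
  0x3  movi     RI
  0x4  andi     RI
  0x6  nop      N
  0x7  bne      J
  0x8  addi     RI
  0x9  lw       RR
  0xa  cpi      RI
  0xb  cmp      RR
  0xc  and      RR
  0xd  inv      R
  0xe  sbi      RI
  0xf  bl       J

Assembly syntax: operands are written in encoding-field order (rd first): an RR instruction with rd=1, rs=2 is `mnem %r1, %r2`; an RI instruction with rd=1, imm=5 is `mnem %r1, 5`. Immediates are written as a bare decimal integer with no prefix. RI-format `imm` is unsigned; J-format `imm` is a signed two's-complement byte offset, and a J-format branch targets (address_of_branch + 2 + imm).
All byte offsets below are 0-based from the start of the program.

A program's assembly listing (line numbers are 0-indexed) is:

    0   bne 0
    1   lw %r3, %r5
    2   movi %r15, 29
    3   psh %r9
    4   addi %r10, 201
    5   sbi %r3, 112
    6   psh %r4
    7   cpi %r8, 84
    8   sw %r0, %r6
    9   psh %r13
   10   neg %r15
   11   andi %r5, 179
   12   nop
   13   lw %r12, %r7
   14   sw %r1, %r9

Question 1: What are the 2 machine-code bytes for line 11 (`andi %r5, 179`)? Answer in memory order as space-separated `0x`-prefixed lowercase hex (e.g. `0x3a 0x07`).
0xb3 0x45

L11: andi op=0x4:4|rd=5:4|imm=179:8 ⇒ 0x45b3 ⇒ little b3 45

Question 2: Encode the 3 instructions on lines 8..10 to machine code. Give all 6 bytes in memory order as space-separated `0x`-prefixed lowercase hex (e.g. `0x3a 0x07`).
L8: sw op=0x1:4|rd=0:4|rs=6:4|pad=0:4 ⇒ 0x1060 ⇒ little 60 10
L9: psh op=0x2:4|rd=13:4|pad=0:8 ⇒ 0x2d00 ⇒ little 00 2d
L10: neg op=0x0:4|rd=15:4|pad=0:8 ⇒ 0x0f00 ⇒ little 00 0f

0x60 0x10 0x00 0x2d 0x00 0x0f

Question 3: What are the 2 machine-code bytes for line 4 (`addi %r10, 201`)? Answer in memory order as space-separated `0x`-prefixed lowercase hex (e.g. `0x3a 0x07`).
0xc9 0x8a

L4: addi op=0x8:4|rd=10:4|imm=201:8 ⇒ 0x8ac9 ⇒ little c9 8a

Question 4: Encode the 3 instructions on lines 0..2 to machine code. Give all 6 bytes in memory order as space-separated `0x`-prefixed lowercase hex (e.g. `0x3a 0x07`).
line 0 (bne): pack op=0x7:4|imm=0:12 = 0x7000; little→ 00 70
line 1 (lw): pack op=0x9:4|rd=3:4|rs=5:4|pad=0:4 = 0x9350; little→ 50 93
line 2 (movi): pack op=0x3:4|rd=15:4|imm=29:8 = 0x3f1d; little→ 1d 3f

0x00 0x70 0x50 0x93 0x1d 0x3f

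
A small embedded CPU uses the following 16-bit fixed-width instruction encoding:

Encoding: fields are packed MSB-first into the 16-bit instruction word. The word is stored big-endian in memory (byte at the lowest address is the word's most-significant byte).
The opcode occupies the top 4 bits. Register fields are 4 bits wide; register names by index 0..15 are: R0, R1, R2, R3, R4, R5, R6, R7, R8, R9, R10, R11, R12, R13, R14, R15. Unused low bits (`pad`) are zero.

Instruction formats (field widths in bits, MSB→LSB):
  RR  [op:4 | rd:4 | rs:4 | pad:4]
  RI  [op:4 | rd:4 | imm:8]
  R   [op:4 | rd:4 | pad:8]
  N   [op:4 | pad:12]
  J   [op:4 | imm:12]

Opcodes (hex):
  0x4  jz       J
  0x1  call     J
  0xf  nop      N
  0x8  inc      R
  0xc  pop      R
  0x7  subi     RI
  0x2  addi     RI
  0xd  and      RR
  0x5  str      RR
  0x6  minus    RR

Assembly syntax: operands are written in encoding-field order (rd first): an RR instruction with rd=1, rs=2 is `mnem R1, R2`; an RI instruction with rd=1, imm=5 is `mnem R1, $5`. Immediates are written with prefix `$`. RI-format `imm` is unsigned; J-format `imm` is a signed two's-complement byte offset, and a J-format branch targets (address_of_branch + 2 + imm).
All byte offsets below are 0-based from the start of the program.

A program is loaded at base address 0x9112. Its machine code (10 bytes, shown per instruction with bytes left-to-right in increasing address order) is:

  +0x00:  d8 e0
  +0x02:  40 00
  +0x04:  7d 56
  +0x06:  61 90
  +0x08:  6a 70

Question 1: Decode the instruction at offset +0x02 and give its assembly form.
jz $0

+0x02: 40 00 ⇒ word 0x4000 (big)
  top 4b → 0x4 → jz [J]
  imm@[11:0]=0x0 ⇒ $0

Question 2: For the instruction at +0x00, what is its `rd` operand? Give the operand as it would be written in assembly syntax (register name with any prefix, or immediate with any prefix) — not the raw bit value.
+0x00: d8 e0 ⇒ word 0xd8e0 (big)
  top 4b → 0xd → and [RR]
  rd@[11:8]=0x8 ⇒ R8
  rs@[7:4]=0xe ⇒ R14

R8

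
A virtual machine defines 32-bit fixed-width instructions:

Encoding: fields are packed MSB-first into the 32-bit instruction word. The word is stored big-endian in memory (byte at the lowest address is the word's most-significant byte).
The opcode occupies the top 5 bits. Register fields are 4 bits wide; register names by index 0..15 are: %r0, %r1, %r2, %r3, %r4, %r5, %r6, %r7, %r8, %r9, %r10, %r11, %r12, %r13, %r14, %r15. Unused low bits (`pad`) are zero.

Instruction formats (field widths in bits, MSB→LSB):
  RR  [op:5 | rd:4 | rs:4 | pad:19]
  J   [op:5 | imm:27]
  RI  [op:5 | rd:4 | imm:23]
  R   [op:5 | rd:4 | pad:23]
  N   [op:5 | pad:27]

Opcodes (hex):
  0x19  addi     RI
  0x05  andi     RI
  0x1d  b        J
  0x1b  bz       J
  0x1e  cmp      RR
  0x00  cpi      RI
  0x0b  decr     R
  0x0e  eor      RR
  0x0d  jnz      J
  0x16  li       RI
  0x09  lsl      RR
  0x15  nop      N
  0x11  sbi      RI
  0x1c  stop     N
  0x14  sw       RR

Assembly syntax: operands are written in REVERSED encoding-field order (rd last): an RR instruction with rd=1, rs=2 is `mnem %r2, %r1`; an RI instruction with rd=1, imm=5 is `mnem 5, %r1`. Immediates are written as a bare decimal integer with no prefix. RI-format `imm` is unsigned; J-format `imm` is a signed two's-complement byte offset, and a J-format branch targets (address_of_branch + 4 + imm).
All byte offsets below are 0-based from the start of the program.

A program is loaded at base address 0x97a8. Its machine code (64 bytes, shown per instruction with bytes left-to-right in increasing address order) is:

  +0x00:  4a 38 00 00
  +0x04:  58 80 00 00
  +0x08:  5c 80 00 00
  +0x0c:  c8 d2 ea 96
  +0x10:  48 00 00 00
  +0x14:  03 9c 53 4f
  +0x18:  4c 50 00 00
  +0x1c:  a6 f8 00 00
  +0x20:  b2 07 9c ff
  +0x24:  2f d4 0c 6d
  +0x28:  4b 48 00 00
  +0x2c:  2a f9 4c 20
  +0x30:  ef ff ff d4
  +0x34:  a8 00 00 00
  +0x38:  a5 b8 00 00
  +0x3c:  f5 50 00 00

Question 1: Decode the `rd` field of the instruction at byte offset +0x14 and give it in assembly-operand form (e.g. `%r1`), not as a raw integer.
%r7

[14] 03 9c 53 4f → 0x039c534f
  top 5b → 0x0 → cpi [RI]
  rd: (w>>23)&0xf=0x7 → %r7
  imm: (w>>0)&0x7fffff=0x1c534f → 1856335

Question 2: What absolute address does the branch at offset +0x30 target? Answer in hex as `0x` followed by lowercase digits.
0x97b0

@+30  big-endian(ef ff ff d4) = 0xefffffd4
  top 5b → 0x1d → b [J]
  imm: (w>>0)&0x7ffffff=0x7ffffd4 (s27→-44) → -44
  target = base 0x97a8 + off 0x30 + 4 + imm -44 = 0x97b0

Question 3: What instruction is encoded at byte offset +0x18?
@+18  big-endian(4c 50 00 00) = 0x4c500000
  op=0x4c500000>>27=0x9 ⇒ lsl (RR)
  [26:23] rd=8 = %r8
  [22:19] rs=10 = %r10

lsl %r10, %r8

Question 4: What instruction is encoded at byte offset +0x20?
li 498943, %r4

[20] b2 07 9c ff → 0xb2079cff
  op=0xb2079cff>>27=0x16 ⇒ li (RI)
  [26:23] rd=4 = %r4
  [22:0] imm=498943 = 498943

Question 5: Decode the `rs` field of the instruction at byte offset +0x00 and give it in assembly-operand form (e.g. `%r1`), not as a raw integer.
%r7

[00] 4a 38 00 00 → 0x4a380000
  top 5b → 0x9 → lsl [RR]
  rd: (w>>23)&0xf=0x4 → %r4
  rs: (w>>19)&0xf=0x7 → %r7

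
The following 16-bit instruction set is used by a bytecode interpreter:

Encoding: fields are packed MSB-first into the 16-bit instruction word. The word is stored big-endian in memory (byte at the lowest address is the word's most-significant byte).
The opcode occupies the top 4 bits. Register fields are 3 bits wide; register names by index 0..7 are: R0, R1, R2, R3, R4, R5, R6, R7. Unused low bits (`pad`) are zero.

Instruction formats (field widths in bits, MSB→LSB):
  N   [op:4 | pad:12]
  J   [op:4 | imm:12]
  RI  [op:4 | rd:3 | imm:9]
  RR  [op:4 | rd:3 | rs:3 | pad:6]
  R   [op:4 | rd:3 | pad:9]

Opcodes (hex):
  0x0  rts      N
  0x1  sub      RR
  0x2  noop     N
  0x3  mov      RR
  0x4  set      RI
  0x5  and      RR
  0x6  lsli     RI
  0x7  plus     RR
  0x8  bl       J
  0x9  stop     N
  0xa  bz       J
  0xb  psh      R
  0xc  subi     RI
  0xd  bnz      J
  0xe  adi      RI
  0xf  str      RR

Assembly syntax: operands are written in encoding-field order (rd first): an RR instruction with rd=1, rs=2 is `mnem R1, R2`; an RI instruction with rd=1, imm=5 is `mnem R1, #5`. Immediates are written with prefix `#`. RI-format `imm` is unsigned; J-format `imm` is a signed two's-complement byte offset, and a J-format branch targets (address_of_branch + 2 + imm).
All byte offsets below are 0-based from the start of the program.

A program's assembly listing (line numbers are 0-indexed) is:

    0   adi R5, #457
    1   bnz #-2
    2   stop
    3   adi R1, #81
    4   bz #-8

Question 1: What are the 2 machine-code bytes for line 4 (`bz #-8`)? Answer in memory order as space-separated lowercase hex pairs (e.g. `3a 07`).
af f8

L4: bz op=0xa:4|imm=-8:12 ⇒ 0xaff8 ⇒ big af f8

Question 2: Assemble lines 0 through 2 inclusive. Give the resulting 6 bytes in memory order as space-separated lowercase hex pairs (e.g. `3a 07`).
eb c9 df fe 90 00

line 0 (adi): pack op=0xe:4|rd=5:3|imm=457:9 = 0xebc9; big→ eb c9
line 1 (bnz): pack op=0xd:4|imm=-2:12 = 0xdffe; big→ df fe
line 2 (stop): pack op=0x9:4|pad=0:12 = 0x9000; big→ 90 00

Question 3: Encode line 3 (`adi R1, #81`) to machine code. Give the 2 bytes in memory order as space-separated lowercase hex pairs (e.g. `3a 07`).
L3: adi op=0xe:4|rd=1:3|imm=81:9 ⇒ 0xe251 ⇒ big e2 51

e2 51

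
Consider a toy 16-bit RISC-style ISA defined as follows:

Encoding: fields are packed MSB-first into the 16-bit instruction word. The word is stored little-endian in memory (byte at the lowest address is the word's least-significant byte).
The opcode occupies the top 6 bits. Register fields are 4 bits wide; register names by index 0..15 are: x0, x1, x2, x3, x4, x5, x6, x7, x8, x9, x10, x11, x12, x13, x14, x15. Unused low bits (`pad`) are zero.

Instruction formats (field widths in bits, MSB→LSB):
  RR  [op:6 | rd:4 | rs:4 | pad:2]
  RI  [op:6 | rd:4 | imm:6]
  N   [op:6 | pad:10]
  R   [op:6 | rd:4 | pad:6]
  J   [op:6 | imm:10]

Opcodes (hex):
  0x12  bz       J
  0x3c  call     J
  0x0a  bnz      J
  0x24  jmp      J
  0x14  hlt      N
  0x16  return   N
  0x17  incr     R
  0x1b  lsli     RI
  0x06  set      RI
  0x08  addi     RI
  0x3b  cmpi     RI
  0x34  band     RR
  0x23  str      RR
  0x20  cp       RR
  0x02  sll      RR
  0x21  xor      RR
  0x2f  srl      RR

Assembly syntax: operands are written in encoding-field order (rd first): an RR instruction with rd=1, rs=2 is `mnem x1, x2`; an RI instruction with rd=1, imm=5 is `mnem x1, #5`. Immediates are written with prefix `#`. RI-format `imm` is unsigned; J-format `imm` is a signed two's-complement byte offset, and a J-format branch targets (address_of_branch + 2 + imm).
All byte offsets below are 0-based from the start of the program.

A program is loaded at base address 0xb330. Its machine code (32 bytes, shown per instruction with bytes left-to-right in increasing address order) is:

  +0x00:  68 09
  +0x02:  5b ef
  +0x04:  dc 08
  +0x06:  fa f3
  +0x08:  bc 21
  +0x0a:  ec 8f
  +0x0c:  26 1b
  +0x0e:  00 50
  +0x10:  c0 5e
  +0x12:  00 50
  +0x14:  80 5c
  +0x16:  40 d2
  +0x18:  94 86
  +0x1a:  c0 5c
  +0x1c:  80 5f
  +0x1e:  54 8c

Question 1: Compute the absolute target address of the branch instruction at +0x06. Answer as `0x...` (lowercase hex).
0xb332

[06] fa f3 → 0xf3fa
  op=0xf3fa>>10=0x3c ⇒ call (J)
  imm@[9:0]=0x3fa (s10→-6) ⇒ #-6
  target = base 0xb330 + off 0x06 + 2 + imm -6 = 0xb332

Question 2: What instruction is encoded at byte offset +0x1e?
str x1, x5

+0x1e: 54 8c ⇒ word 0x8c54 (little)
  op=0x8c54>>10=0x23 ⇒ str (RR)
  [9:6] rd=1 = x1
  [5:2] rs=5 = x5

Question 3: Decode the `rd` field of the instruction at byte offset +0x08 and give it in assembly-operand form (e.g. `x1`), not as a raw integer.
+0x08: bc 21 ⇒ word 0x21bc (little)
  top 6b → 0x8 → addi [RI]
  rd@[9:6]=0x6 ⇒ x6
  imm@[5:0]=0x3c ⇒ #60

x6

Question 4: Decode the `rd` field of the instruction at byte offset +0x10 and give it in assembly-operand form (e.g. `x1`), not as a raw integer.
x11

+0x10: c0 5e ⇒ word 0x5ec0 (little)
  op=0x5ec0>>10=0x17 ⇒ incr (R)
  rd: (w>>6)&0xf=0xb → x11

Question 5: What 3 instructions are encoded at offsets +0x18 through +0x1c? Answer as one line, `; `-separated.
xor x10, x5; incr x3; incr x14

+0x18: 94 86 ⇒ word 0x8694 (little)
  top 6b → 0x21 → xor [RR]
  [9:6] rd=10 = x10
  [5:2] rs=5 = x5
+0x1a: c0 5c ⇒ word 0x5cc0 (little)
  top 6b → 0x17 → incr [R]
  [9:6] rd=3 = x3
+0x1c: 80 5f ⇒ word 0x5f80 (little)
  top 6b → 0x17 → incr [R]
  [9:6] rd=14 = x14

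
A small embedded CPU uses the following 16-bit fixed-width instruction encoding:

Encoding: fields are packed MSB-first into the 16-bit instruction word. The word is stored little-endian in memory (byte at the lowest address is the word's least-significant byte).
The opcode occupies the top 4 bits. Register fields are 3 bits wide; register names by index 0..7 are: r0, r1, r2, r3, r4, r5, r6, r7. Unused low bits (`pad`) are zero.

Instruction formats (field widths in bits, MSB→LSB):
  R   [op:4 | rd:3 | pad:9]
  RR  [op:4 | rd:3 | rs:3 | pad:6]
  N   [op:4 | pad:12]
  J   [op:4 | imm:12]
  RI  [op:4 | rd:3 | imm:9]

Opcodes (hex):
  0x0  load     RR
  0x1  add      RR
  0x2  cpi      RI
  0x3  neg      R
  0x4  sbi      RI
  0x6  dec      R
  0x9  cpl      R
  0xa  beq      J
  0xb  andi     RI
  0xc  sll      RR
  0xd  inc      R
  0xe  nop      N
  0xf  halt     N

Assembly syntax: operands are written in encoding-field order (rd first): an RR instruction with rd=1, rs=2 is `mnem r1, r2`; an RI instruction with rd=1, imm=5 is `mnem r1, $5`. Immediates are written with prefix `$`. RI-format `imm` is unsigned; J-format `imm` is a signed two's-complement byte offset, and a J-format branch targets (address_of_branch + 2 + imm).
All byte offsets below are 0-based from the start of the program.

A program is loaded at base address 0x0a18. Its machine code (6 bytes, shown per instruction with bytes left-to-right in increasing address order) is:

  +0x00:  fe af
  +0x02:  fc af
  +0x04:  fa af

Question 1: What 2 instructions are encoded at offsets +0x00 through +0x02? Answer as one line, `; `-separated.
beq $-2; beq $-4

@+00  little-endian(fe af) = 0xaffe
  op=0xaffe>>12=0xa ⇒ beq (J)
  imm: (w>>0)&0xfff=0xffe (s12→-2) → $-2
@+02  little-endian(fc af) = 0xaffc
  op=0xaffc>>12=0xa ⇒ beq (J)
  imm: (w>>0)&0xfff=0xffc (s12→-4) → $-4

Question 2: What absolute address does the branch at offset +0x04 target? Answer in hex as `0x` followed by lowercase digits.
[04] fa af → 0xaffa
  top 4b → 0xa → beq [J]
  imm: (w>>0)&0xfff=0xffa (s12→-6) → $-6
  target = base 0x0a18 + off 0x04 + 2 + imm -6 = 0x0a18

0x0a18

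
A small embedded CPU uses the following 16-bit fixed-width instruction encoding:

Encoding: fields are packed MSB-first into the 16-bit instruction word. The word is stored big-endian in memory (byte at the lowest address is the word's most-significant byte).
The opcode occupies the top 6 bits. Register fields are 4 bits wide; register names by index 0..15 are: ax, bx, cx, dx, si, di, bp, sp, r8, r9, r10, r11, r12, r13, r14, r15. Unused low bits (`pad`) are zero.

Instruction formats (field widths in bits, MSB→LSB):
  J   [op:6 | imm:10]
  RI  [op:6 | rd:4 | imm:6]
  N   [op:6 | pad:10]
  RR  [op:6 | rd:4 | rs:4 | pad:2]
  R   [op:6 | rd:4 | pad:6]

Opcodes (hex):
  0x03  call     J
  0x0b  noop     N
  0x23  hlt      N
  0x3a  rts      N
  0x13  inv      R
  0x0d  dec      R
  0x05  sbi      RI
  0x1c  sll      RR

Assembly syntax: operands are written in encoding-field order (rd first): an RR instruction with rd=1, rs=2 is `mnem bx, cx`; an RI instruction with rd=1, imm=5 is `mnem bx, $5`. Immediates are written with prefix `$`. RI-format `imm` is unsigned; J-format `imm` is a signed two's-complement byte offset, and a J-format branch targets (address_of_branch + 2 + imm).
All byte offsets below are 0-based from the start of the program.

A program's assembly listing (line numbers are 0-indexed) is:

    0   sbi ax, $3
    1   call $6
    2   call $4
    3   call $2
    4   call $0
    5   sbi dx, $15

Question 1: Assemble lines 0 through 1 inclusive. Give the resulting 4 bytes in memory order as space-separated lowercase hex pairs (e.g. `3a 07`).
14 03 0c 06

L0: sbi op=0x5:6|rd=0:4|imm=3:6 ⇒ 0x1403 ⇒ big 14 03
L1: call op=0x3:6|imm=6:10 ⇒ 0x0c06 ⇒ big 0c 06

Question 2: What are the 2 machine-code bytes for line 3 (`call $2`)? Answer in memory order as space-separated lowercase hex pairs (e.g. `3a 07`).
line 3 (call): pack op=0x3:6|imm=2:10 = 0x0c02; big→ 0c 02

0c 02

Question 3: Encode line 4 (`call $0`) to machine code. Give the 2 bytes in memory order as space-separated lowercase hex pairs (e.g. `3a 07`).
L4: call op=0x3:6|imm=0:10 ⇒ 0x0c00 ⇒ big 0c 00

0c 00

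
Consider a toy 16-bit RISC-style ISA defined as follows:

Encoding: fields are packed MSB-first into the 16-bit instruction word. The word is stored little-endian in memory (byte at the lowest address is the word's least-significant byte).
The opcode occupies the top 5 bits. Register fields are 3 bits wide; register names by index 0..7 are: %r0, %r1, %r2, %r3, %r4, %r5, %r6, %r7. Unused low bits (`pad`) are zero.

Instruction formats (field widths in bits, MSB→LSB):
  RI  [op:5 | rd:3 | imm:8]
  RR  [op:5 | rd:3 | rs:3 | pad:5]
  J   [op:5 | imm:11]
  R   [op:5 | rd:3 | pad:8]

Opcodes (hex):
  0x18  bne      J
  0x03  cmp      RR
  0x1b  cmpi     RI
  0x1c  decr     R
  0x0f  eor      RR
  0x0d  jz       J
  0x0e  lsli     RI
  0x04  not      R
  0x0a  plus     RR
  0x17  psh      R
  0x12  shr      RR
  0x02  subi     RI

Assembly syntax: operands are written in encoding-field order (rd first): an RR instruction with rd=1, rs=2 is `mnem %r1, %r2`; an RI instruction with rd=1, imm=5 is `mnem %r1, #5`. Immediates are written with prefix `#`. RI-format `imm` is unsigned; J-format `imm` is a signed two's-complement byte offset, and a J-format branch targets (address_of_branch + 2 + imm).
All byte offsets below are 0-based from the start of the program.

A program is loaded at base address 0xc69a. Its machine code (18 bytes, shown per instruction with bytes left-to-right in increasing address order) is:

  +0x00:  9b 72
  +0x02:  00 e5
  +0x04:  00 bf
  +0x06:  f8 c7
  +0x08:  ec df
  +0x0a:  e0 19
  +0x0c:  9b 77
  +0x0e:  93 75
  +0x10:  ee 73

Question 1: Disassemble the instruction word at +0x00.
lsli %r2, #155

off 0x00: read 9b 72 as little → 0x729b
  op=0x729b>>11=0xe ⇒ lsli (RI)
  rd: (w>>8)&0x7=0x2 → %r2
  imm: (w>>0)&0xff=0x9b → #155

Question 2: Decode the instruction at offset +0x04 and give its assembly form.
@+04  little-endian(00 bf) = 0xbf00
  op=0xbf00>>11=0x17 ⇒ psh (R)
  rd@[10:8]=0x7 ⇒ %r7

psh %r7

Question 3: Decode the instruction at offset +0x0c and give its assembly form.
lsli %r7, #155

off 0x0c: read 9b 77 as little → 0x779b
  op=0x779b>>11=0xe ⇒ lsli (RI)
  [10:8] rd=7 = %r7
  [7:0] imm=155 = #155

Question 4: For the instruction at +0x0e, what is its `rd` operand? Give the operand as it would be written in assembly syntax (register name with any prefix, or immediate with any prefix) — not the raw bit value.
%r5

[0e] 93 75 → 0x7593
  top 5b → 0xe → lsli [RI]
  [10:8] rd=5 = %r5
  [7:0] imm=147 = #147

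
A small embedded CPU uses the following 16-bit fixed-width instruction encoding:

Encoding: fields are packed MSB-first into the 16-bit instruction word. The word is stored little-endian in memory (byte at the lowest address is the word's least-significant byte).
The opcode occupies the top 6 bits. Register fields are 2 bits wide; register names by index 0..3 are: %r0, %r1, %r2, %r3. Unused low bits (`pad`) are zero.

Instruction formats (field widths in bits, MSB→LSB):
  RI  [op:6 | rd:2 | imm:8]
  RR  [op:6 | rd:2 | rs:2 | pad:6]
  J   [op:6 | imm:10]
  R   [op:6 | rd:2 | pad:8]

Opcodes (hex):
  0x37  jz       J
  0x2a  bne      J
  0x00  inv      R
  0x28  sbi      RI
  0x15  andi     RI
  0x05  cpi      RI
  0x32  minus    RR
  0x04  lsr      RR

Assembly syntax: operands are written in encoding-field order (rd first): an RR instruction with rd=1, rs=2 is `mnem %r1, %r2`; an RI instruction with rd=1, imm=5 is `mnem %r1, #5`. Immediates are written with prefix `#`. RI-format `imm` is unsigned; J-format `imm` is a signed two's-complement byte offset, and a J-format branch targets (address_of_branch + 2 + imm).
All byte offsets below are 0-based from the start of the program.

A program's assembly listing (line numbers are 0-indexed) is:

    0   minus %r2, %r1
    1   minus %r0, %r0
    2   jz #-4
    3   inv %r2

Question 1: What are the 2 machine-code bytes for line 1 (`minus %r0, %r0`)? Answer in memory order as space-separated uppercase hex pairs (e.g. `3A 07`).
line 1 (minus): pack op=0x32:6|rd=0:2|rs=0:2|pad=0:6 = 0xc800; little→ 00 c8

00 C8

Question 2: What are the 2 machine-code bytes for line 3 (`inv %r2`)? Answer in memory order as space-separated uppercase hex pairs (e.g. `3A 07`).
00 02

3. inv fields op=0x0:6|rd=2:2|pad=0:8 → word 0200h → 00 02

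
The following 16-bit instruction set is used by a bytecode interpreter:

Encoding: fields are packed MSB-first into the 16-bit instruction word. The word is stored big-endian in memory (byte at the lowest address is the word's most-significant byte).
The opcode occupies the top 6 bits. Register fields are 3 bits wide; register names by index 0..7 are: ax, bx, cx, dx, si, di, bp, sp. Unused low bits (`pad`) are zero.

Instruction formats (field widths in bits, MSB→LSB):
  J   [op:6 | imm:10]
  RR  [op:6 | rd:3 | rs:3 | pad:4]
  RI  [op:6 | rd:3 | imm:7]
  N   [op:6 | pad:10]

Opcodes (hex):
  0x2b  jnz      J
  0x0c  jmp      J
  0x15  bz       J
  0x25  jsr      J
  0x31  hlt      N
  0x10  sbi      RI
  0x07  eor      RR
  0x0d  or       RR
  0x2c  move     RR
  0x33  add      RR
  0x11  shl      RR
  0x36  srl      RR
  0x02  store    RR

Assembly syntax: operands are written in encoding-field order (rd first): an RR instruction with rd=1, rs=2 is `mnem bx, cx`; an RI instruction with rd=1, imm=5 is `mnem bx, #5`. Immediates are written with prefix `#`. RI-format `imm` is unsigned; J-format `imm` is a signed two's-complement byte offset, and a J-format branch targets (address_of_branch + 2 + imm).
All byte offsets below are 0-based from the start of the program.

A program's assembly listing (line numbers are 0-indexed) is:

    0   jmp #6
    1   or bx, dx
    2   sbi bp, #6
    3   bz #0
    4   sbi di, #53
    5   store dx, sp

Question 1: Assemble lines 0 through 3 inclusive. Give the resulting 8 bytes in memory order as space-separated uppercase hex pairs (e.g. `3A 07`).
30 06 34 B0 43 06 54 00

line 0 (jmp): pack op=0xc:6|imm=6:10 = 0x3006; big→ 30 06
line 1 (or): pack op=0xd:6|rd=1:3|rs=3:3|pad=0:4 = 0x34b0; big→ 34 b0
line 2 (sbi): pack op=0x10:6|rd=6:3|imm=6:7 = 0x4306; big→ 43 06
line 3 (bz): pack op=0x15:6|imm=0:10 = 0x5400; big→ 54 00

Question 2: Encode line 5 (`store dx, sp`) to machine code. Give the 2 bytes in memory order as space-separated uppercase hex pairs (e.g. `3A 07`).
L5: store op=0x2:6|rd=3:3|rs=7:3|pad=0:4 ⇒ 0x09f0 ⇒ big 09 f0

09 F0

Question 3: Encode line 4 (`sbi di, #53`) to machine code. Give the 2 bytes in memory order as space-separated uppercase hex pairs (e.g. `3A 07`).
4. sbi fields op=0x10:6|rd=5:3|imm=53:7 → word 42b5h → 42 b5

42 B5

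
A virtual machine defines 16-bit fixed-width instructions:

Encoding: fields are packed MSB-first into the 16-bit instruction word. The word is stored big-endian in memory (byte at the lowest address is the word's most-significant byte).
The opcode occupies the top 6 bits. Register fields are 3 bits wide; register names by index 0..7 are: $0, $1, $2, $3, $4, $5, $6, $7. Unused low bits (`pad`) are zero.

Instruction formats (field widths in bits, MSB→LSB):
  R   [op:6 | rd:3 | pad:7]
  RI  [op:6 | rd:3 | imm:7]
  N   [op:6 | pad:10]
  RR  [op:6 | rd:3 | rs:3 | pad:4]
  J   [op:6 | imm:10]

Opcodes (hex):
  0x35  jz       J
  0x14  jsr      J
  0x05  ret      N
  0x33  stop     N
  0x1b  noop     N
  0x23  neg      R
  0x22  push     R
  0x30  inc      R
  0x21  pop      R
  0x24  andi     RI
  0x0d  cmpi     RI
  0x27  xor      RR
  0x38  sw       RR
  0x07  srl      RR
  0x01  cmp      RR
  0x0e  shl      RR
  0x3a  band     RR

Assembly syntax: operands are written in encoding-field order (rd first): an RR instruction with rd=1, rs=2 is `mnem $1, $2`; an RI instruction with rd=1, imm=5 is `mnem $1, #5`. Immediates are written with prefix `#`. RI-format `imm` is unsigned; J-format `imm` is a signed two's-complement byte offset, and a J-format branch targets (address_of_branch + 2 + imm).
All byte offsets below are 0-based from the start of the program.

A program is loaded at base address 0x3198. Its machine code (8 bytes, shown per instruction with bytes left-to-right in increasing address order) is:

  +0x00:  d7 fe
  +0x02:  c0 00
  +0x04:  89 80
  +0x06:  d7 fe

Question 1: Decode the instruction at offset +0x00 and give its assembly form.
@+00  big-endian(d7 fe) = 0xd7fe
  op=0xd7fe>>10=0x35 ⇒ jz (J)
  [9:0] imm=1022 (s10→-2) = #-2

jz #-2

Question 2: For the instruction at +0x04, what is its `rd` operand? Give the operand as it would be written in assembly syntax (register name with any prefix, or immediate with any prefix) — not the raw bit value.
+0x04: 89 80 ⇒ word 0x8980 (big)
  op=0x8980>>10=0x22 ⇒ push (R)
  rd: (w>>7)&0x7=0x3 → $3

$3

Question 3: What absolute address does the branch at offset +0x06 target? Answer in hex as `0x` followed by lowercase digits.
0x319e

[06] d7 fe → 0xd7fe
  op=0xd7fe>>10=0x35 ⇒ jz (J)
  [9:0] imm=1022 (s10→-2) = #-2
  target = base 0x3198 + off 0x06 + 2 + imm -2 = 0x319e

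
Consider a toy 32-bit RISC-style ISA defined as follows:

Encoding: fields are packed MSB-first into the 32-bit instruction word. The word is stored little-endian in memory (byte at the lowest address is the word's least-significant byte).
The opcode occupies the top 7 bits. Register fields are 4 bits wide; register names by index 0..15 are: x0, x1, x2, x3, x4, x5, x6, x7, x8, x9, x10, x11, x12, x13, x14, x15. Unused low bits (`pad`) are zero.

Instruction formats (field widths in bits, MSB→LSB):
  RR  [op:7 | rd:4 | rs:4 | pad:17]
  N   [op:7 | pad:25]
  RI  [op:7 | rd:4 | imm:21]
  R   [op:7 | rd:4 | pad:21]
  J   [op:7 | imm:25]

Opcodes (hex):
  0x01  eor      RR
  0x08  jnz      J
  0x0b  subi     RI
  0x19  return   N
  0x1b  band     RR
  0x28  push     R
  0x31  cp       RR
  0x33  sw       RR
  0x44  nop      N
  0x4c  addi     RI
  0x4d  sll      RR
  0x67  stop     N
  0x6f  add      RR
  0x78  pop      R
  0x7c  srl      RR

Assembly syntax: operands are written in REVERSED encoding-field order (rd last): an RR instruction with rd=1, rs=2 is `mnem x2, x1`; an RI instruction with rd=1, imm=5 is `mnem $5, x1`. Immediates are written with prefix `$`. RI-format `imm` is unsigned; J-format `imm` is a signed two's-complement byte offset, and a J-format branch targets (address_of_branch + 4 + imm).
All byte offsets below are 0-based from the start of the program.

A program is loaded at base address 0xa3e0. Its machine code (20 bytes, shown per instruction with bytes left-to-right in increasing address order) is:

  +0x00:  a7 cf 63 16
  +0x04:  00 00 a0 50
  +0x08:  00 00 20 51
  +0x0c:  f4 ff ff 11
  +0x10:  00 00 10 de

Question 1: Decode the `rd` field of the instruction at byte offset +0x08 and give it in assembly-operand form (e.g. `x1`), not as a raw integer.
x9

@+08  little-endian(00 00 20 51) = 0x51200000
  top 7b → 0x28 → push [R]
  rd@[24:21]=0x9 ⇒ x9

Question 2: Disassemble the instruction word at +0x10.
@+10  little-endian(00 00 10 de) = 0xde100000
  top 7b → 0x6f → add [RR]
  rd: (w>>21)&0xf=0x0 → x0
  rs: (w>>17)&0xf=0x8 → x8

add x8, x0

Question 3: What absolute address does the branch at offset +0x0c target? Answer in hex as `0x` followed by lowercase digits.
0xa3e4

off 0x0c: read f4 ff ff 11 as little → 0x11fffff4
  op=0x11fffff4>>25=0x8 ⇒ jnz (J)
  imm@[24:0]=0x1fffff4 (s25→-12) ⇒ $-12
  target = base 0xa3e0 + off 0x0c + 4 + imm -12 = 0xa3e4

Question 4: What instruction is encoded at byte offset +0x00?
[00] a7 cf 63 16 → 0x1663cfa7
  op=0x1663cfa7>>25=0xb ⇒ subi (RI)
  rd@[24:21]=0x3 ⇒ x3
  imm@[20:0]=0x3cfa7 ⇒ $249767

subi $249767, x3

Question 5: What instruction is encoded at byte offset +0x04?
+0x04: 00 00 a0 50 ⇒ word 0x50a00000 (little)
  op=0x50a00000>>25=0x28 ⇒ push (R)
  rd: (w>>21)&0xf=0x5 → x5

push x5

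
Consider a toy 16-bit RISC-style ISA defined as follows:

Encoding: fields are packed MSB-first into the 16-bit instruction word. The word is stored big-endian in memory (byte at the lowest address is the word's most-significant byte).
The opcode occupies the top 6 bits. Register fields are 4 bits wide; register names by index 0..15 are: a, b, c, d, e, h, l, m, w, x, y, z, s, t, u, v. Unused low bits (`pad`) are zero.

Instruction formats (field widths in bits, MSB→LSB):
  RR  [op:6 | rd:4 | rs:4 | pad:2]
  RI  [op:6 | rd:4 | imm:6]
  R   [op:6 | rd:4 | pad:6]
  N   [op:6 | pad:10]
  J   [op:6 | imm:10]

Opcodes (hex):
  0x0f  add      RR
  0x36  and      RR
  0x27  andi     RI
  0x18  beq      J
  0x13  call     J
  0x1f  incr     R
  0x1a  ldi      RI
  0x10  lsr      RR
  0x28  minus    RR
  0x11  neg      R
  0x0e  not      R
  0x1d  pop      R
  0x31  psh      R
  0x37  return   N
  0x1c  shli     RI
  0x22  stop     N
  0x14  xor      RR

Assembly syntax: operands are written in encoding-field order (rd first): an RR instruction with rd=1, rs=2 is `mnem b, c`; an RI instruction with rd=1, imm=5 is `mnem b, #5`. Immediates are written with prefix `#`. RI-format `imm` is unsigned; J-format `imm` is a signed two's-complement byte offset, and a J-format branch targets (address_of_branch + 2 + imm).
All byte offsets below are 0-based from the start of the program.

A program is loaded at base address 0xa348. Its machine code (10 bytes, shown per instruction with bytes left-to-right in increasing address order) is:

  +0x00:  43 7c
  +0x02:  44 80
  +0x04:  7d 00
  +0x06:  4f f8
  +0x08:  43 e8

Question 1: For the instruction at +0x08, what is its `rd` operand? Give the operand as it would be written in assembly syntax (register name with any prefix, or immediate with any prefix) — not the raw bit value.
+0x08: 43 e8 ⇒ word 0x43e8 (big)
  op=0x43e8>>10=0x10 ⇒ lsr (RR)
  [9:6] rd=15 = v
  [5:2] rs=10 = y

v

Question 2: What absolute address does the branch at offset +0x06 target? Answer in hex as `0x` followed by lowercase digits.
0xa348

[06] 4f f8 → 0x4ff8
  top 6b → 0x13 → call [J]
  [9:0] imm=1016 (s10→-8) = #-8
  target = base 0xa348 + off 0x06 + 2 + imm -8 = 0xa348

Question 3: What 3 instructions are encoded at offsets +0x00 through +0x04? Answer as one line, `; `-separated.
@+00  big-endian(43 7c) = 0x437c
  op=0x437c>>10=0x10 ⇒ lsr (RR)
  rd: (w>>6)&0xf=0xd → t
  rs: (w>>2)&0xf=0xf → v
@+02  big-endian(44 80) = 0x4480
  op=0x4480>>10=0x11 ⇒ neg (R)
  rd: (w>>6)&0xf=0x2 → c
@+04  big-endian(7d 00) = 0x7d00
  op=0x7d00>>10=0x1f ⇒ incr (R)
  rd: (w>>6)&0xf=0x4 → e

lsr t, v; neg c; incr e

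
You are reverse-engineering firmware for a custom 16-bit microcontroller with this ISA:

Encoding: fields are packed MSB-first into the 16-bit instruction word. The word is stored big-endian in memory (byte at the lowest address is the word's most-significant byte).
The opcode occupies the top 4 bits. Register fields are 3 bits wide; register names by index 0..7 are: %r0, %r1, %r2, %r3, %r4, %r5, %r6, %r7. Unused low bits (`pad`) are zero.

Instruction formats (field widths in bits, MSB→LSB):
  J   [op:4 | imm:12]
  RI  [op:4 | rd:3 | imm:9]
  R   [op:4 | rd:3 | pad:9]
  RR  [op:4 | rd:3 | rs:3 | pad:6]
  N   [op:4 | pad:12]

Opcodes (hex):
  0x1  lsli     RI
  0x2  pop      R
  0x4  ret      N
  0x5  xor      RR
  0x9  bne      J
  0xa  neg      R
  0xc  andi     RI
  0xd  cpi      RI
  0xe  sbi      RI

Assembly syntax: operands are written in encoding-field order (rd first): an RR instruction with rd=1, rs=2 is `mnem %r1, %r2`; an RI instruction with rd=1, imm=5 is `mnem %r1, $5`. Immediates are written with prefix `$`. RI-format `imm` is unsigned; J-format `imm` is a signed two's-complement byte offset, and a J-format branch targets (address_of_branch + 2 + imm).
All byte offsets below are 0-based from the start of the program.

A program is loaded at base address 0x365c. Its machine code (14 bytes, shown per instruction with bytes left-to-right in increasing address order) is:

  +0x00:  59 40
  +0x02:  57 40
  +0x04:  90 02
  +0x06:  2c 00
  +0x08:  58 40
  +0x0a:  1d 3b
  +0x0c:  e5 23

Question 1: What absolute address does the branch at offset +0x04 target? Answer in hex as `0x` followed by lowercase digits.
0x3664

[04] 90 02 → 0x9002
  top 4b → 0x9 → bne [J]
  [11:0] imm=2 = $2
  target = base 0x365c + off 0x04 + 2 + imm 2 = 0x3664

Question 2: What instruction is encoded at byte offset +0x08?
[08] 58 40 → 0x5840
  opcode bits[15:12]=0x5: xor/RR
  rd@[11:9]=0x4 ⇒ %r4
  rs@[8:6]=0x1 ⇒ %r1

xor %r4, %r1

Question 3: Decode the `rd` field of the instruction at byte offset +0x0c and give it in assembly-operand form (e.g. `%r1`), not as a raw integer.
off 0x0c: read e5 23 as big → 0xe523
  op=0xe523>>12=0xe ⇒ sbi (RI)
  [11:9] rd=2 = %r2
  [8:0] imm=291 = $291

%r2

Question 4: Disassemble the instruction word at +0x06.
+0x06: 2c 00 ⇒ word 0x2c00 (big)
  top 4b → 0x2 → pop [R]
  [11:9] rd=6 = %r6

pop %r6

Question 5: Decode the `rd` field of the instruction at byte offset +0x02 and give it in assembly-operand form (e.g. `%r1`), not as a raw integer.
%r3

off 0x02: read 57 40 as big → 0x5740
  opcode bits[15:12]=0x5: xor/RR
  [11:9] rd=3 = %r3
  [8:6] rs=5 = %r5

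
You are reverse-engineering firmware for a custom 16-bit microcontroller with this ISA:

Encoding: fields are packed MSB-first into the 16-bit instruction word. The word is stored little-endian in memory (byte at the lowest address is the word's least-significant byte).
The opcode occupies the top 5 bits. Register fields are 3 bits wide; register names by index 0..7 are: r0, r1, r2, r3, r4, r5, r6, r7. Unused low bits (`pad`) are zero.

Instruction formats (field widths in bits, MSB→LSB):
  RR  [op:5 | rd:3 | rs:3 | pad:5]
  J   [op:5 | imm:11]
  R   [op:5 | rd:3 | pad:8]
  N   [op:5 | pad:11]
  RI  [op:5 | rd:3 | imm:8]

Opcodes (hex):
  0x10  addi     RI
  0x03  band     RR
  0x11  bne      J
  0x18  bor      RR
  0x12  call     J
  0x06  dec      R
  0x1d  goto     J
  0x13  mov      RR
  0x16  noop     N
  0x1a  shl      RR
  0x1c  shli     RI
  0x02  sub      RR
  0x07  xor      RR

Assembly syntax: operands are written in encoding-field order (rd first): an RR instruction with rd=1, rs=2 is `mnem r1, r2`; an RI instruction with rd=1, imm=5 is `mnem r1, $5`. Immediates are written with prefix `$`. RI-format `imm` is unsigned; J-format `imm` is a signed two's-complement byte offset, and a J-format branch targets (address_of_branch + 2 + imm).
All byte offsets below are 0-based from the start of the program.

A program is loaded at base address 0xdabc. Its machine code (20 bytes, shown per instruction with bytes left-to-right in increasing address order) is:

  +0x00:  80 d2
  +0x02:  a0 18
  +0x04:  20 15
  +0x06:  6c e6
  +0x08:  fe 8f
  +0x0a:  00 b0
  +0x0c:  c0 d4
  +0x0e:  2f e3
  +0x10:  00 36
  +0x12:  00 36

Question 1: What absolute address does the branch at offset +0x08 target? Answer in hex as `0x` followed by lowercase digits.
0xdac4

+0x08: fe 8f ⇒ word 0x8ffe (little)
  opcode bits[15:11]=0x11: bne/J
  imm: (w>>0)&0x7ff=0x7fe (s11→-2) → $-2
  target = base 0xdabc + off 0x08 + 2 + imm -2 = 0xdac4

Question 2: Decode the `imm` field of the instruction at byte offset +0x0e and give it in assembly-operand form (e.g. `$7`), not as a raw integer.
+0x0e: 2f e3 ⇒ word 0xe32f (little)
  top 5b → 0x1c → shli [RI]
  rd@[10:8]=0x3 ⇒ r3
  imm@[7:0]=0x2f ⇒ $47

$47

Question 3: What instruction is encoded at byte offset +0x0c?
@+0c  little-endian(c0 d4) = 0xd4c0
  top 5b → 0x1a → shl [RR]
  rd: (w>>8)&0x7=0x4 → r4
  rs: (w>>5)&0x7=0x6 → r6

shl r4, r6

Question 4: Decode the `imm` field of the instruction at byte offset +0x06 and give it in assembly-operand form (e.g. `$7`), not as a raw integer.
$108

@+06  little-endian(6c e6) = 0xe66c
  op=0xe66c>>11=0x1c ⇒ shli (RI)
  rd@[10:8]=0x6 ⇒ r6
  imm@[7:0]=0x6c ⇒ $108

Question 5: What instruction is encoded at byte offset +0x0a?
noop

[0a] 00 b0 → 0xb000
  top 5b → 0x16 → noop [N]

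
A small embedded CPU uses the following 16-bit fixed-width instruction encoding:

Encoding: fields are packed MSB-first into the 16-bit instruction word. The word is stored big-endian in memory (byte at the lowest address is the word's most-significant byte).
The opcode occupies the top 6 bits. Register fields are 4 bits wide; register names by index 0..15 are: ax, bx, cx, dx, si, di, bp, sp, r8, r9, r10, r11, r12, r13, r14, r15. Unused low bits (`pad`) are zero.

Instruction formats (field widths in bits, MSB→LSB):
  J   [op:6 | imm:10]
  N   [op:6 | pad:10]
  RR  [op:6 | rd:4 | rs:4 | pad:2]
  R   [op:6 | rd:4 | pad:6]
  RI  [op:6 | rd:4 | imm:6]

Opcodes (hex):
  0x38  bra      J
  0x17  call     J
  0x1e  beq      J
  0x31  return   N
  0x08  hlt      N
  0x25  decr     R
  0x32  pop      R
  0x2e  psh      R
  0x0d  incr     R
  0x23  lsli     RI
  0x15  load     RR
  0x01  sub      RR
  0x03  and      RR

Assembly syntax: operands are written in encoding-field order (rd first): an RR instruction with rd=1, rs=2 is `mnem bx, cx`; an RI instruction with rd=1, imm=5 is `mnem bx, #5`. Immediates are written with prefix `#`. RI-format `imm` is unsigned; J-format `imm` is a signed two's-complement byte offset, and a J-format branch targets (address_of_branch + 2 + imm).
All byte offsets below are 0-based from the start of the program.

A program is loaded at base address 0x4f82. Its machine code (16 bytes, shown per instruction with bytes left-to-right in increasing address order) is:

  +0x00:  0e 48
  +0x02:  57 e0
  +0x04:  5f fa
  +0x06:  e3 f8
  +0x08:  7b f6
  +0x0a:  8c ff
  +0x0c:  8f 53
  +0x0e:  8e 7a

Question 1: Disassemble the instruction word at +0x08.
beq #-10

@+08  big-endian(7b f6) = 0x7bf6
  op=0x7bf6>>10=0x1e ⇒ beq (J)
  imm@[9:0]=0x3f6 (s10→-10) ⇒ #-10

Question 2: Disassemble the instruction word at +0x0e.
off 0x0e: read 8e 7a as big → 0x8e7a
  top 6b → 0x23 → lsli [RI]
  rd: (w>>6)&0xf=0x9 → r9
  imm: (w>>0)&0x3f=0x3a → #58

lsli r9, #58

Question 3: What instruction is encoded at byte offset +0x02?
load r15, r8

[02] 57 e0 → 0x57e0
  op=0x57e0>>10=0x15 ⇒ load (RR)
  rd: (w>>6)&0xf=0xf → r15
  rs: (w>>2)&0xf=0x8 → r8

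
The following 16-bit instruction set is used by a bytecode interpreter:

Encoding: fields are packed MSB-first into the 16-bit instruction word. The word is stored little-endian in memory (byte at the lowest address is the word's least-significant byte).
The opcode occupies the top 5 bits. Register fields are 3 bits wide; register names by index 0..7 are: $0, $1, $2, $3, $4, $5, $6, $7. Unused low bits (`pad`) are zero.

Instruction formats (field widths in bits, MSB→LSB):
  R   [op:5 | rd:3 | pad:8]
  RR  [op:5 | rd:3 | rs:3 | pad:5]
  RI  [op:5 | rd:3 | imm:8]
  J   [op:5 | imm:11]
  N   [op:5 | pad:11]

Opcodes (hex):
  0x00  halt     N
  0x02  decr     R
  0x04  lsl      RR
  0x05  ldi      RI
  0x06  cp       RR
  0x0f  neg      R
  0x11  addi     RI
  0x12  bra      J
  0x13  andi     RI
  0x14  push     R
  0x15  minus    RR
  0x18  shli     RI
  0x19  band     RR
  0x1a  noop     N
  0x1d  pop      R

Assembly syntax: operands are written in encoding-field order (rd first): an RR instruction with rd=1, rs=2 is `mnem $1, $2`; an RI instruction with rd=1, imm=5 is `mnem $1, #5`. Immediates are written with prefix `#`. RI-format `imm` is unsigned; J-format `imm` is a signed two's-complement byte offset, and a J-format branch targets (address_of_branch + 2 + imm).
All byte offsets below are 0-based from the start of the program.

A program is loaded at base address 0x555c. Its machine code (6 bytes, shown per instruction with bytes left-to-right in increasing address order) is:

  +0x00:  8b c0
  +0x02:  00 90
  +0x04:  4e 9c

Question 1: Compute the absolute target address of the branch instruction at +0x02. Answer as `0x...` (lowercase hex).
[02] 00 90 → 0x9000
  top 5b → 0x12 → bra [J]
  imm: (w>>0)&0x7ff=0x0 → #0
  target = base 0x555c + off 0x02 + 2 + imm 0 = 0x5560

0x5560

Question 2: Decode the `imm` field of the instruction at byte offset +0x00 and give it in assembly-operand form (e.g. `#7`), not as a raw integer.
#139

[00] 8b c0 → 0xc08b
  top 5b → 0x18 → shli [RI]
  [10:8] rd=0 = $0
  [7:0] imm=139 = #139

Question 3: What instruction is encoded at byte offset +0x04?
andi $4, #78

[04] 4e 9c → 0x9c4e
  top 5b → 0x13 → andi [RI]
  [10:8] rd=4 = $4
  [7:0] imm=78 = #78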